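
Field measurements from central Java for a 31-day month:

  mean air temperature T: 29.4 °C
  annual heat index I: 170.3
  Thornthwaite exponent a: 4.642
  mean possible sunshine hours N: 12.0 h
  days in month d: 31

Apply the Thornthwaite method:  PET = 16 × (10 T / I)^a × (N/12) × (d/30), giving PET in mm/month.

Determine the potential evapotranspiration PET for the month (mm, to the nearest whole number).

10T/I = 10 × 29.4 / 170.3 = 1.7264
(10T/I)^a = 1.7264^4.642 = 12.6128
Uncorrected PET = 16 × 12.6128 = 201.805 mm
Correction = (N/12)(d/30) = (12.0/12)(31/30) = 1.0333
PET = 201.805 × 1.0333 = 208.525 mm/month

209 mm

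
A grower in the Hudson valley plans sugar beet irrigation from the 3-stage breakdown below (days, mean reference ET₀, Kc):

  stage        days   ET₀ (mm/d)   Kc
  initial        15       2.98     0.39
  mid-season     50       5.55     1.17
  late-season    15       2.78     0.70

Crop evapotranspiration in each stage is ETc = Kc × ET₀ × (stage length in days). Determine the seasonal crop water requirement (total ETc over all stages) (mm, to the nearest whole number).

371 mm

initial: 0.39 × 2.98 × 15 = 17.43 mm
mid-season: 1.17 × 5.55 × 50 = 324.68 mm
late-season: 0.70 × 2.78 × 15 = 29.19 mm
Seasonal total = 371.30 mm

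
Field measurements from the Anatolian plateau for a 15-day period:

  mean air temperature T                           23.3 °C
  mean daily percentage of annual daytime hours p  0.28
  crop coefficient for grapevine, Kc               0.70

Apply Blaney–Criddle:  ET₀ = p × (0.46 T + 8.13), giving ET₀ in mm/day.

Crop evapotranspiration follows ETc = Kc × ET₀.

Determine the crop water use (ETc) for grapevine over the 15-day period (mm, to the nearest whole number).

ET₀ = 0.28 × (0.46 × 23.3 + 8.13) = 0.28 × 18.848 = 5.2774 mm/d
ETc = Kc × ET₀ = 0.70 × 5.2774 = 3.6942 mm/d
Over 15 days: 3.6942 × 15 = 55.413 mm

55 mm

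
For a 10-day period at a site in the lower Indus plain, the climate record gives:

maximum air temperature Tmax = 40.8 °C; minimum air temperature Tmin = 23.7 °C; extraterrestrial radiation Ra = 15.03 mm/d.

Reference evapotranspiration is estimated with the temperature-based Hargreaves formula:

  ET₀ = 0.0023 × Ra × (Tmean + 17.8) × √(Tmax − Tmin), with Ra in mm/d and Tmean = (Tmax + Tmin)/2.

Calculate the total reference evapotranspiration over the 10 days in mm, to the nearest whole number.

72 mm

Tmean = (40.8 + 23.7)/2 = 32.25 °C
ET₀ = 0.0023 × 15.03 × (32.25 + 17.8) × √17.1 = 0.0023 × 15.03 × 50.05 × 4.1352 = 7.1546 mm/d
Over 10 days: 7.1546 × 10 = 71.546 mm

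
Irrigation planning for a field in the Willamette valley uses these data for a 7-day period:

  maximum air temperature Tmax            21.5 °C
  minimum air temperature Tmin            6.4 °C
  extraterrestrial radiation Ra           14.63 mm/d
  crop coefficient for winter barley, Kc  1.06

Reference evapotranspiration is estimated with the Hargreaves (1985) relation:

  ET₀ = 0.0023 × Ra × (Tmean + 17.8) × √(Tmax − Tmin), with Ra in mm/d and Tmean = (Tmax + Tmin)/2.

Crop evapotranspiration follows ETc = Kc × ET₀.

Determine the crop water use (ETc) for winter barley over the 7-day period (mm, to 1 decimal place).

30.8 mm

Tmean = (21.5 + 6.4)/2 = 13.95 °C
ET₀ = 0.0023 × 14.63 × (13.95 + 17.8) × √15.1 = 0.0023 × 14.63 × 31.75 × 3.8859 = 4.1515 mm/d
ETc = Kc × ET₀ = 1.06 × 4.1515 = 4.4006 mm/d
Over 7 days: 4.4006 × 7 = 30.804 mm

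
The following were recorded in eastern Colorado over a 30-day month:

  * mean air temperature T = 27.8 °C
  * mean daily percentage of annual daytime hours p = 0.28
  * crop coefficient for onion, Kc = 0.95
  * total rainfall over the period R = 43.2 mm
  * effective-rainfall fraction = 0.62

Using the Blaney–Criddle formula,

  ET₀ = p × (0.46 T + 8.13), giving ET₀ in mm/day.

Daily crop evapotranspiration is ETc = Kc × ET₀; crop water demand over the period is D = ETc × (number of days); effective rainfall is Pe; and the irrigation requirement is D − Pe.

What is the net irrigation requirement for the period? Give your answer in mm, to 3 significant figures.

140 mm

ET₀ = 0.28 × (0.46 × 27.8 + 8.13) = 0.28 × 20.918 = 5.8570 mm/d
ETc = Kc × ET₀ = 0.95 × 5.8570 = 5.5642 mm/d
Crop demand D = ETc × 30 d = 5.5642 × 30 = 166.926 mm
Pe = 0.62 × 43.2 = 26.784 mm
D − Pe = 166.926 − 26.784 = 140.142 mm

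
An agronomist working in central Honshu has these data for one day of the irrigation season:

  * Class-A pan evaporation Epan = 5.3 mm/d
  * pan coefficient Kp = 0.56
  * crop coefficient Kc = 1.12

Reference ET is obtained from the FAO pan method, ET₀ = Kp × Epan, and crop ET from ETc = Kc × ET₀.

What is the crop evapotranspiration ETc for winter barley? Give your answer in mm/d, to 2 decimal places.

ET₀ = 0.56 × 5.3 = 2.9680 mm/d
ETc = Kc × ET₀ = 1.12 × 2.9680 = 3.3242 mm/d

3.32 mm/d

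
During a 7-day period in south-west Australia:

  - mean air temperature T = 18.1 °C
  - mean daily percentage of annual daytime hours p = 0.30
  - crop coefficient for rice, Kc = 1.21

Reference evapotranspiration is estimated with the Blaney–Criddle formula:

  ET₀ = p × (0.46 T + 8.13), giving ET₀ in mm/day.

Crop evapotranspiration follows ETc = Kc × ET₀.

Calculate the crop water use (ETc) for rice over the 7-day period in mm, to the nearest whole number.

42 mm

ET₀ = 0.30 × (0.46 × 18.1 + 8.13) = 0.30 × 16.456 = 4.9368 mm/d
ETc = Kc × ET₀ = 1.21 × 4.9368 = 5.9735 mm/d
Over 7 days: 5.9735 × 7 = 41.815 mm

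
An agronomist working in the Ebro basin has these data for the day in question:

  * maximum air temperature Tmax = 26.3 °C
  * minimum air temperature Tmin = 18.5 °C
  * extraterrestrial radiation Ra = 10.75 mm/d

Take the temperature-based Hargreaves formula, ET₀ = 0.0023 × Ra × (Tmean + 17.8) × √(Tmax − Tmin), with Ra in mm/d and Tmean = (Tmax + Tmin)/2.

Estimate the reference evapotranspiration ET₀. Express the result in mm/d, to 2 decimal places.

Tmean = (26.3 + 18.5)/2 = 22.40 °C
ET₀ = 0.0023 × 10.75 × (22.40 + 17.8) × √7.8 = 0.0023 × 10.75 × 40.20 × 2.7928 = 2.7759 mm/d

2.78 mm/d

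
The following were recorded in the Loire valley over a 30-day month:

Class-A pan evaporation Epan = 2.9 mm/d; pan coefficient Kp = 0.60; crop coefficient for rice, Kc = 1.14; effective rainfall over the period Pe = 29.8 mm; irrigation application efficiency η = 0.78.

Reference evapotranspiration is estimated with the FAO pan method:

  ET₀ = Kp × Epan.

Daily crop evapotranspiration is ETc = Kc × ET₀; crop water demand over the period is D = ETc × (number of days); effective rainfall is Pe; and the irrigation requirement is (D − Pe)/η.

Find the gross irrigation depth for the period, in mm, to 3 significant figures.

38.1 mm

ET₀ = 0.60 × 2.9 = 1.7400 mm/d
ETc = Kc × ET₀ = 1.14 × 1.7400 = 1.9836 mm/d
Crop demand D = ETc × 30 d = 1.9836 × 30 = 59.508 mm
D − Pe = 59.508 − 29.8 = 29.708 mm
Gross irrigation = 29.708 / 0.78 = 38.087 mm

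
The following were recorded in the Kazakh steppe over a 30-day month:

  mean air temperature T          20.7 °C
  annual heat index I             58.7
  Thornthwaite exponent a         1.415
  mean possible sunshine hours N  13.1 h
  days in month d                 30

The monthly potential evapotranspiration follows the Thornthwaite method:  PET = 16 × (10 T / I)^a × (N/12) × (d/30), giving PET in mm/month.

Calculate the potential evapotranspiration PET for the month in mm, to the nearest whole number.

10T/I = 10 × 20.7 / 58.7 = 3.5264
(10T/I)^a = 3.5264^1.415 = 5.9494
Uncorrected PET = 16 × 5.9494 = 95.190 mm
Correction = (N/12)(d/30) = (13.1/12)(30/30) = 1.0917
PET = 95.190 × 1.0917 = 103.919 mm/month

104 mm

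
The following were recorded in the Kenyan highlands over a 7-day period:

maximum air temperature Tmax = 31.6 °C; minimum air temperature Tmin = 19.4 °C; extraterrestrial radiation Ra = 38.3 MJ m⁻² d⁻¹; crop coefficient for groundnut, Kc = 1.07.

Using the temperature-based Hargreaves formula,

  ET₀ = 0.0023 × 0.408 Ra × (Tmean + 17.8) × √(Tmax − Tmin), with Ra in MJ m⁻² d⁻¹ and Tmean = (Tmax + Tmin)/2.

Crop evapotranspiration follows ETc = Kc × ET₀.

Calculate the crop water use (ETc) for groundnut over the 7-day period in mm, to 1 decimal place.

40.7 mm

Tmean = (31.6 + 19.4)/2 = 25.50 °C
0.408 Ra = 0.408 × 38.3 = 15.6264 mm/d equivalent
ET₀ = 0.0023 × 15.6264 × (25.50 + 17.8) × √12.2 = 0.0023 × 15.6264 × 43.30 × 3.4928 = 5.4356 mm/d
ETc = Kc × ET₀ = 1.07 × 5.4356 = 5.8161 mm/d
Over 7 days: 5.8161 × 7 = 40.713 mm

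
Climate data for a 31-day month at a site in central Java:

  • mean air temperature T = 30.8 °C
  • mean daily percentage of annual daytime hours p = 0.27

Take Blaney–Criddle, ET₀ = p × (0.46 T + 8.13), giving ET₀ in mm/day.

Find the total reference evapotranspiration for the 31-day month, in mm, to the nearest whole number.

ET₀ = 0.27 × (0.46 × 30.8 + 8.13) = 0.27 × 22.298 = 6.0205 mm/d
Monthly total = 6.0205 × 31 = 186.636 mm

187 mm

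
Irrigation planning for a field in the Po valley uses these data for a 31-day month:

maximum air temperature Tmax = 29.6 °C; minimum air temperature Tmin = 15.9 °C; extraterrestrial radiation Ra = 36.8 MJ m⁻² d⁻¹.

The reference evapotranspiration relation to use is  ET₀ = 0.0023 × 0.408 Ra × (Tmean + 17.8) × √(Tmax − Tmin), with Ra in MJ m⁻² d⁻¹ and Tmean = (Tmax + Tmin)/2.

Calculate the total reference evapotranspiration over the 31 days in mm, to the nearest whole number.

Tmean = (29.6 + 15.9)/2 = 22.75 °C
0.408 Ra = 0.408 × 36.8 = 15.0144 mm/d equivalent
ET₀ = 0.0023 × 15.0144 × (22.75 + 17.8) × √13.7 = 0.0023 × 15.0144 × 40.55 × 3.7014 = 5.1831 mm/d
Over 31 days: 5.1831 × 31 = 160.676 mm

161 mm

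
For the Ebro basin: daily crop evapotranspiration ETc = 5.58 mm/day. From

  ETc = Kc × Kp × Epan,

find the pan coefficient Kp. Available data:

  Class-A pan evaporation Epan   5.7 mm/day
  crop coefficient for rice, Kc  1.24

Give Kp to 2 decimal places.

ETc = Kc × Kp × Epan  ⇒  Kp = ETc / (Kc × Epan)
Kp = 5.58 / (1.24 × 5.7) = 5.58 / 7.068 = 0.7895

0.79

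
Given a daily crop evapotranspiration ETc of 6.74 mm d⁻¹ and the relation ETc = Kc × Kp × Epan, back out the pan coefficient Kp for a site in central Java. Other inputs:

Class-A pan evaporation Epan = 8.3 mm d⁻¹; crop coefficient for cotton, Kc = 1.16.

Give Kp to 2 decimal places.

ETc = Kc × Kp × Epan  ⇒  Kp = ETc / (Kc × Epan)
Kp = 6.74 / (1.16 × 8.3) = 6.74 / 9.628 = 0.7000

0.70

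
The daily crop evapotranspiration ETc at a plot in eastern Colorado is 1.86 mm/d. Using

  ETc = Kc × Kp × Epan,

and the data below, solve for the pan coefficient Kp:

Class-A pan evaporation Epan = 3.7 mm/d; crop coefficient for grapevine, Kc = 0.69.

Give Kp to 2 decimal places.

0.73

ETc = Kc × Kp × Epan  ⇒  Kp = ETc / (Kc × Epan)
Kp = 1.86 / (0.69 × 3.7) = 1.86 / 2.553 = 0.7286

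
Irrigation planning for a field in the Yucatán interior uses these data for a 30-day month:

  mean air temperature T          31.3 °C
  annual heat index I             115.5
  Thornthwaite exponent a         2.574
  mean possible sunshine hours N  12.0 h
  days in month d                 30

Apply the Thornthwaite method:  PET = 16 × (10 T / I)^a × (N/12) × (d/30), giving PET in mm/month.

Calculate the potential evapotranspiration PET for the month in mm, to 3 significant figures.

10T/I = 10 × 31.3 / 115.5 = 2.7100
(10T/I)^a = 2.7100^2.574 = 13.0156
Uncorrected PET = 16 × 13.0156 = 208.250 mm
Correction = (N/12)(d/30) = (12.0/12)(30/30) = 1.0000
PET = 208.250 × 1.0000 = 208.250 mm/month

208 mm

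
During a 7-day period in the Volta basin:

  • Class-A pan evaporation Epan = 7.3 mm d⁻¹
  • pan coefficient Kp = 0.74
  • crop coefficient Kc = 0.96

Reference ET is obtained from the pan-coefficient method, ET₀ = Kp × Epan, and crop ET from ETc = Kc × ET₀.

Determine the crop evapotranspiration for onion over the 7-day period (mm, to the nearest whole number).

36 mm

ET₀ = 0.74 × 7.3 = 5.4020 mm/d
ETc = Kc × ET₀ = 0.96 × 5.4020 = 5.1859 mm/d
Over 7 days: 5.1859 × 7 = 36.301 mm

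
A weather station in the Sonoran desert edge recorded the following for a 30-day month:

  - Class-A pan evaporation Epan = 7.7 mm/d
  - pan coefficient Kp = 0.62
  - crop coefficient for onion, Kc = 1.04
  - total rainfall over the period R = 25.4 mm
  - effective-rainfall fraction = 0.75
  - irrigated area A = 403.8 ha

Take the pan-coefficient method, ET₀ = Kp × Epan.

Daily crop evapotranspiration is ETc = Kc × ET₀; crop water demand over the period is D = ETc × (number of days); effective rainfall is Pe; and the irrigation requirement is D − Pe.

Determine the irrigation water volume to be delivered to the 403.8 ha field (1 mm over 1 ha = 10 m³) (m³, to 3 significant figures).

525000 m³

ET₀ = 0.62 × 7.7 = 4.7740 mm/d
ETc = Kc × ET₀ = 1.04 × 4.7740 = 4.9650 mm/d
Crop demand D = ETc × 30 d = 4.9650 × 30 = 148.950 mm
Pe = 0.75 × 25.4 = 19.050 mm
D − Pe = 148.950 − 19.050 = 129.900 mm
Volume = 129.900 mm × 403.8 ha × 10 = 524536.2 m³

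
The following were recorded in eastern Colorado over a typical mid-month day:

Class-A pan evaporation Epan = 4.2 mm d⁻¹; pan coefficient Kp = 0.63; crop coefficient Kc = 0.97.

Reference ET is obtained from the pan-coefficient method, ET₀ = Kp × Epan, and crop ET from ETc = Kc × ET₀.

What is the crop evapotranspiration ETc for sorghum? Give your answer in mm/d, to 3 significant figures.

2.57 mm/d

ET₀ = 0.63 × 4.2 = 2.6460 mm/d
ETc = Kc × ET₀ = 0.97 × 2.6460 = 2.5666 mm/d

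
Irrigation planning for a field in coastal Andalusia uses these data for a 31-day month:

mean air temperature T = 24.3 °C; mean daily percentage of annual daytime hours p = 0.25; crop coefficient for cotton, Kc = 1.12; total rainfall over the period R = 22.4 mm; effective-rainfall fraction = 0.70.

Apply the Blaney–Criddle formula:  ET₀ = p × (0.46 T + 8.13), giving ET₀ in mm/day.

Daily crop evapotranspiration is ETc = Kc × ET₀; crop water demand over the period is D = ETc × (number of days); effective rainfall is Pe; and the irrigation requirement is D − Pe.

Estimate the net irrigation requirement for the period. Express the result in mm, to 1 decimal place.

151.9 mm

ET₀ = 0.25 × (0.46 × 24.3 + 8.13) = 0.25 × 19.308 = 4.8270 mm/d
ETc = Kc × ET₀ = 1.12 × 4.8270 = 5.4062 mm/d
Crop demand D = ETc × 31 d = 5.4062 × 31 = 167.592 mm
Pe = 0.70 × 22.4 = 15.680 mm
D − Pe = 167.592 − 15.680 = 151.912 mm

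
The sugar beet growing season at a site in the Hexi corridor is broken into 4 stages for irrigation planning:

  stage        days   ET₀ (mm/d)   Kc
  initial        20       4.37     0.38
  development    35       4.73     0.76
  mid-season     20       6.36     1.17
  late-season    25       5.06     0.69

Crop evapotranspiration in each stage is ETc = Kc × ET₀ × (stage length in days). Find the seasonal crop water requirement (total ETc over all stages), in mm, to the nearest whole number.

initial: 0.38 × 4.37 × 20 = 33.21 mm
development: 0.76 × 4.73 × 35 = 125.82 mm
mid-season: 1.17 × 6.36 × 20 = 148.82 mm
late-season: 0.69 × 5.06 × 25 = 87.29 mm
Seasonal total = 395.14 mm

395 mm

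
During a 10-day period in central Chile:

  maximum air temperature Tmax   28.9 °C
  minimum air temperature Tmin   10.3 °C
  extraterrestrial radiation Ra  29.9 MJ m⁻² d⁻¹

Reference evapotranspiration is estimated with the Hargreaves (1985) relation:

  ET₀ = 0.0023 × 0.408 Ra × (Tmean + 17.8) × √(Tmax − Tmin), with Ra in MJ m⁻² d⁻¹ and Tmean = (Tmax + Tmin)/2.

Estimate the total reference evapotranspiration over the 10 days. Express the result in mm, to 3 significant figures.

45.3 mm

Tmean = (28.9 + 10.3)/2 = 19.60 °C
0.408 Ra = 0.408 × 29.9 = 12.1992 mm/d equivalent
ET₀ = 0.0023 × 12.1992 × (19.60 + 17.8) × √18.6 = 0.0023 × 12.1992 × 37.40 × 4.3128 = 4.5257 mm/d
Over 10 days: 4.5257 × 10 = 45.257 mm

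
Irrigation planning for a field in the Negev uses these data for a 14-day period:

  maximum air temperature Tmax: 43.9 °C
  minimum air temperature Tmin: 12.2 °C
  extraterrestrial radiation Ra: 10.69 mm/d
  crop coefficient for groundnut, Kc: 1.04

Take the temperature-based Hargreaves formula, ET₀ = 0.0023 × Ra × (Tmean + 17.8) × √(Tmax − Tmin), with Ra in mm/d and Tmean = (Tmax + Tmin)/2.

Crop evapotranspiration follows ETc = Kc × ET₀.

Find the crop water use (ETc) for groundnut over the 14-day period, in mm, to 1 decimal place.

Tmean = (43.9 + 12.2)/2 = 28.05 °C
ET₀ = 0.0023 × 10.69 × (28.05 + 17.8) × √31.7 = 0.0023 × 10.69 × 45.85 × 5.6303 = 6.3471 mm/d
ETc = Kc × ET₀ = 1.04 × 6.3471 = 6.6010 mm/d
Over 14 days: 6.6010 × 14 = 92.414 mm

92.4 mm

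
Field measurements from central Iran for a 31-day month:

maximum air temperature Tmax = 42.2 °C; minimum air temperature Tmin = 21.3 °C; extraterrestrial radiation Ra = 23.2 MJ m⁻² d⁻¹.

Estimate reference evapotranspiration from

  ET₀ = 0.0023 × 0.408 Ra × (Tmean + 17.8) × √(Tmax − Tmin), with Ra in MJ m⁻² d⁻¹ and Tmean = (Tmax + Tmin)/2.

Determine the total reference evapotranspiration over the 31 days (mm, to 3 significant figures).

153 mm

Tmean = (42.2 + 21.3)/2 = 31.75 °C
0.408 Ra = 0.408 × 23.2 = 9.4656 mm/d equivalent
ET₀ = 0.0023 × 9.4656 × (31.75 + 17.8) × √20.9 = 0.0023 × 9.4656 × 49.55 × 4.5717 = 4.9317 mm/d
Over 31 days: 4.9317 × 31 = 152.883 mm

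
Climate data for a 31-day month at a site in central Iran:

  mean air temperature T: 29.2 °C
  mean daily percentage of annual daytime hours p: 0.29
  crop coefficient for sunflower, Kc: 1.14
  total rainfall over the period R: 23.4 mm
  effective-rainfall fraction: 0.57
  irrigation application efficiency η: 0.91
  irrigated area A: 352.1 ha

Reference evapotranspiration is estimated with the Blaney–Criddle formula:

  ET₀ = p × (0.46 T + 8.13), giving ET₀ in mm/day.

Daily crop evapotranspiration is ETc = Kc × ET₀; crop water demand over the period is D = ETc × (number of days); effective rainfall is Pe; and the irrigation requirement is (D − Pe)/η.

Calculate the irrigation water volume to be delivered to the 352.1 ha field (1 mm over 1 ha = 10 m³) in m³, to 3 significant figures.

803000 m³

ET₀ = 0.29 × (0.46 × 29.2 + 8.13) = 0.29 × 21.562 = 6.2530 mm/d
ETc = Kc × ET₀ = 1.14 × 6.2530 = 7.1284 mm/d
Crop demand D = ETc × 31 d = 7.1284 × 31 = 220.980 mm
Pe = 0.57 × 23.4 = 13.338 mm
D − Pe = 220.980 − 13.338 = 207.642 mm
Gross irrigation = 207.642 / 0.91 = 228.178 mm
Volume = 228.178 mm × 352.1 ha × 10 = 803414.7 m³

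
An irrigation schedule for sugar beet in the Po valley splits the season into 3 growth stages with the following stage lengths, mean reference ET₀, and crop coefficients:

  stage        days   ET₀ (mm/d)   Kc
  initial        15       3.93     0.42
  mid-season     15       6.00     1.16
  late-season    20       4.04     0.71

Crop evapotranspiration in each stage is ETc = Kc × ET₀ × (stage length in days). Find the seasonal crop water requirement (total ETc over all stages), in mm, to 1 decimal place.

186.5 mm

initial: 0.42 × 3.93 × 15 = 24.76 mm
mid-season: 1.16 × 6.00 × 15 = 104.40 mm
late-season: 0.71 × 4.04 × 20 = 57.37 mm
Seasonal total = 186.53 mm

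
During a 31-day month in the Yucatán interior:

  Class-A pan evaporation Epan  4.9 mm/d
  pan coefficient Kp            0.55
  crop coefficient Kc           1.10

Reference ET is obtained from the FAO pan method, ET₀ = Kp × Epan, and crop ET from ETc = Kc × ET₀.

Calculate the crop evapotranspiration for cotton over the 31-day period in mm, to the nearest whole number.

92 mm

ET₀ = 0.55 × 4.9 = 2.6950 mm/d
ETc = Kc × ET₀ = 1.10 × 2.6950 = 2.9645 mm/d
Over 31 days: 2.9645 × 31 = 91.900 mm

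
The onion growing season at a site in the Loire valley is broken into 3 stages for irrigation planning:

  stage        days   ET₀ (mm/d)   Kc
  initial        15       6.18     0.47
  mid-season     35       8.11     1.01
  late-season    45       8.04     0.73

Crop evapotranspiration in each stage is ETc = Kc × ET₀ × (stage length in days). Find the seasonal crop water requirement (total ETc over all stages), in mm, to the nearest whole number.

initial: 0.47 × 6.18 × 15 = 43.57 mm
mid-season: 1.01 × 8.11 × 35 = 286.69 mm
late-season: 0.73 × 8.04 × 45 = 264.11 mm
Seasonal total = 594.37 mm

594 mm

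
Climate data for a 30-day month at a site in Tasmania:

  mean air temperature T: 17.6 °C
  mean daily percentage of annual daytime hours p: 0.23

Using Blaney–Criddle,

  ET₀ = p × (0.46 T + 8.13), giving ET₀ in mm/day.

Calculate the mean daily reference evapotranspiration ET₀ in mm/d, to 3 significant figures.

3.73 mm/d

ET₀ = 0.23 × (0.46 × 17.6 + 8.13) = 0.23 × 16.226 = 3.7320 mm/d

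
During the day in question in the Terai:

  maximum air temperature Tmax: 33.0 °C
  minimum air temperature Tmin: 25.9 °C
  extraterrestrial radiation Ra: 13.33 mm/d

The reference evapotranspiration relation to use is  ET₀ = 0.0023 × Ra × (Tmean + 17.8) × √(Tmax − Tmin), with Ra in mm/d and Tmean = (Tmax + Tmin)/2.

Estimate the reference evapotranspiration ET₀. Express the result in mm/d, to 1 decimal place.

3.9 mm/d

Tmean = (33.0 + 25.9)/2 = 29.45 °C
ET₀ = 0.0023 × 13.33 × (29.45 + 17.8) × √7.1 = 0.0023 × 13.33 × 47.25 × 2.6646 = 3.8600 mm/d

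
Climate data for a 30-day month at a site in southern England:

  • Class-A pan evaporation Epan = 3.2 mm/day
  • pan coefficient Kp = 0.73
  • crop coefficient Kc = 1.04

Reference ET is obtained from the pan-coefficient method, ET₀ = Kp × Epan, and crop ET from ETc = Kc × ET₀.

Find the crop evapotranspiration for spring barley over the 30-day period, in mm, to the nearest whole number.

73 mm

ET₀ = 0.73 × 3.2 = 2.3360 mm/d
ETc = Kc × ET₀ = 1.04 × 2.3360 = 2.4294 mm/d
Over 30 days: 2.4294 × 30 = 72.882 mm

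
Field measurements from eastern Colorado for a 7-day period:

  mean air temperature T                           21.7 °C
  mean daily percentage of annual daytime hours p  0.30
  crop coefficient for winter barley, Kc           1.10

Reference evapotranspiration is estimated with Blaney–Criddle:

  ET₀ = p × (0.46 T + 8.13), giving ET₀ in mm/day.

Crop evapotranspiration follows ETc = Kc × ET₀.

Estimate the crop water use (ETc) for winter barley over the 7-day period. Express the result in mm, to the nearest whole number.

ET₀ = 0.30 × (0.46 × 21.7 + 8.13) = 0.30 × 18.112 = 5.4336 mm/d
ETc = Kc × ET₀ = 1.10 × 5.4336 = 5.9770 mm/d
Over 7 days: 5.9770 × 7 = 41.839 mm

42 mm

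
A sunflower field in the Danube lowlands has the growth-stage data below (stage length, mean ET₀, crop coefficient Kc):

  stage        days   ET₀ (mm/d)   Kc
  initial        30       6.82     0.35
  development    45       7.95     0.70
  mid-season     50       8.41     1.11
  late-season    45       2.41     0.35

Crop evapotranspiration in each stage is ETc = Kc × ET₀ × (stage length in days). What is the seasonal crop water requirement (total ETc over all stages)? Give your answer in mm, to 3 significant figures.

initial: 0.35 × 6.82 × 30 = 71.61 mm
development: 0.70 × 7.95 × 45 = 250.43 mm
mid-season: 1.11 × 8.41 × 50 = 466.76 mm
late-season: 0.35 × 2.41 × 45 = 37.96 mm
Seasonal total = 826.76 mm

827 mm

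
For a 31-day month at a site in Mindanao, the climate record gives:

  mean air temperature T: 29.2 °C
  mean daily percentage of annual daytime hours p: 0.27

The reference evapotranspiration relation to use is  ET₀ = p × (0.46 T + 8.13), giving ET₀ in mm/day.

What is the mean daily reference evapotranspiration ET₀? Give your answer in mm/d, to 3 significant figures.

5.82 mm/d

ET₀ = 0.27 × (0.46 × 29.2 + 8.13) = 0.27 × 21.562 = 5.8217 mm/d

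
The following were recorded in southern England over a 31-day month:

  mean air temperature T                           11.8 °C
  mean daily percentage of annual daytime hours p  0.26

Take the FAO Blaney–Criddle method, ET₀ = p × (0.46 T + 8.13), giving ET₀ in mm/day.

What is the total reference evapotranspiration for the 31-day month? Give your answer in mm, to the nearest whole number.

ET₀ = 0.26 × (0.46 × 11.8 + 8.13) = 0.26 × 13.558 = 3.5251 mm/d
Monthly total = 3.5251 × 31 = 109.278 mm

109 mm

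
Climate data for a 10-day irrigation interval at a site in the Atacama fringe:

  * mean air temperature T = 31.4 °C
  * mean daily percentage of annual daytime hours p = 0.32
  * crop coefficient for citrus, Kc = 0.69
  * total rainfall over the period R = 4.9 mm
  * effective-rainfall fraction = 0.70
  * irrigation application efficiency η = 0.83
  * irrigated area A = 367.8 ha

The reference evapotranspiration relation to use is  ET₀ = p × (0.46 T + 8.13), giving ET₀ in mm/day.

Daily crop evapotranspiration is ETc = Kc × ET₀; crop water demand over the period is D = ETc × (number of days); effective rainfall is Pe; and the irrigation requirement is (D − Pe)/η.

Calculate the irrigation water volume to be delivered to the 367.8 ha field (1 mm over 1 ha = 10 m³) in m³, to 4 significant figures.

205700 m³

ET₀ = 0.32 × (0.46 × 31.4 + 8.13) = 0.32 × 22.574 = 7.2237 mm/d
ETc = Kc × ET₀ = 0.69 × 7.2237 = 4.9844 mm/d
Crop demand D = ETc × 10 d = 4.9844 × 10 = 49.844 mm
Pe = 0.70 × 4.9 = 3.430 mm
D − Pe = 49.844 − 3.430 = 46.414 mm
Gross irrigation = 46.414 / 0.83 = 55.920 mm
Volume = 55.920 mm × 367.8 ha × 10 = 205673.8 m³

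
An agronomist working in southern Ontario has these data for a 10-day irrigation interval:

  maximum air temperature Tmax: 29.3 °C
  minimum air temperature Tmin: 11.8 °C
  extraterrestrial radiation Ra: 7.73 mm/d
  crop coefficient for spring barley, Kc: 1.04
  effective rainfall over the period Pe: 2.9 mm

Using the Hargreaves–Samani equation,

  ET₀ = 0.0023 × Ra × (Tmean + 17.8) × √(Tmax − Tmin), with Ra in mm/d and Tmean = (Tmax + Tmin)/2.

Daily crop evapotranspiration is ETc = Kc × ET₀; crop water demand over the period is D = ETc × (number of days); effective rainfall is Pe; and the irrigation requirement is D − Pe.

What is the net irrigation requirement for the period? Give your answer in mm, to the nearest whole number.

27 mm

Tmean = (29.3 + 11.8)/2 = 20.55 °C
ET₀ = 0.0023 × 7.73 × (20.55 + 17.8) × √17.5 = 0.0023 × 7.73 × 38.35 × 4.1833 = 2.8523 mm/d
ETc = Kc × ET₀ = 1.04 × 2.8523 = 2.9664 mm/d
Crop demand D = ETc × 10 d = 2.9664 × 10 = 29.664 mm
D − Pe = 29.664 − 2.9 = 26.764 mm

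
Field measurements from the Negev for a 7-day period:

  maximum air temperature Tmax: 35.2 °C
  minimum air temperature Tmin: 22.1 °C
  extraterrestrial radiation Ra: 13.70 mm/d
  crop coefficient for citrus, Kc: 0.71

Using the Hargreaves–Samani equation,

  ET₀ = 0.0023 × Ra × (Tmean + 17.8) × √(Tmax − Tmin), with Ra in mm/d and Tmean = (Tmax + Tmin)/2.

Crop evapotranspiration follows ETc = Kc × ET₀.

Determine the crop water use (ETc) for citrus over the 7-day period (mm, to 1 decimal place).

26.3 mm

Tmean = (35.2 + 22.1)/2 = 28.65 °C
ET₀ = 0.0023 × 13.70 × (28.65 + 17.8) × √13.1 = 0.0023 × 13.70 × 46.45 × 3.6194 = 5.2975 mm/d
ETc = Kc × ET₀ = 0.71 × 5.2975 = 3.7612 mm/d
Over 7 days: 3.7612 × 7 = 26.328 mm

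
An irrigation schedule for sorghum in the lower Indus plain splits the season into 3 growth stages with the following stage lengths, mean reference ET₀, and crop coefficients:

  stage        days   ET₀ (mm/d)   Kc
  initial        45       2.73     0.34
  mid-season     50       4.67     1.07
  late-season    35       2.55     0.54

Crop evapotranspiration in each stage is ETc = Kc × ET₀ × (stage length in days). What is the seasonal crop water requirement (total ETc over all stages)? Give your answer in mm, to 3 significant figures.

initial: 0.34 × 2.73 × 45 = 41.77 mm
mid-season: 1.07 × 4.67 × 50 = 249.85 mm
late-season: 0.54 × 2.55 × 35 = 48.20 mm
Seasonal total = 339.82 mm

340 mm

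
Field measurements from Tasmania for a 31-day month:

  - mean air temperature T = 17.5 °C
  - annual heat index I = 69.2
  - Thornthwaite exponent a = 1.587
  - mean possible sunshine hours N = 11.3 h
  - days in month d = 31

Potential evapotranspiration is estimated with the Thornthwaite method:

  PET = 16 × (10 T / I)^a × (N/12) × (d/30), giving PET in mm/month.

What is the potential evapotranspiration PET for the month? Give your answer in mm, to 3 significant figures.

67.9 mm

10T/I = 10 × 17.5 / 69.2 = 2.5289
(10T/I)^a = 2.5289^1.587 = 4.3597
Uncorrected PET = 16 × 4.3597 = 69.755 mm
Correction = (N/12)(d/30) = (11.3/12)(31/30) = 0.9731
PET = 69.755 × 0.9731 = 67.879 mm/month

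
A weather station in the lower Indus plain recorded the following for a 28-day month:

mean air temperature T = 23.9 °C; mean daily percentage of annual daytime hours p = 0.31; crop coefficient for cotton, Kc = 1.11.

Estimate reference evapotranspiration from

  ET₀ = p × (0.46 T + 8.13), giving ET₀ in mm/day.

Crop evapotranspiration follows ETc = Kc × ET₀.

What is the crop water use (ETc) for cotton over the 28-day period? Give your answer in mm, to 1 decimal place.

ET₀ = 0.31 × (0.46 × 23.9 + 8.13) = 0.31 × 19.124 = 5.9284 mm/d
ETc = Kc × ET₀ = 1.11 × 5.9284 = 6.5805 mm/d
Over 28 days: 6.5805 × 28 = 184.254 mm

184.3 mm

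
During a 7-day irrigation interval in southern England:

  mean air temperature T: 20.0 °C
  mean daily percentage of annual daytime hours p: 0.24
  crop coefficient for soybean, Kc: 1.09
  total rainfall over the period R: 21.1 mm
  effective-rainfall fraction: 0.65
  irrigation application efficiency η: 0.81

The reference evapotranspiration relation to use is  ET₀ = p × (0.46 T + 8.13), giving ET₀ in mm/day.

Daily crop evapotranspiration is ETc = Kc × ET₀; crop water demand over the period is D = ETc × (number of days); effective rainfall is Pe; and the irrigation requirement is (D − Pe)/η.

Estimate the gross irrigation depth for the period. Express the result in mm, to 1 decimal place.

22.2 mm

ET₀ = 0.24 × (0.46 × 20.0 + 8.13) = 0.24 × 17.330 = 4.1592 mm/d
ETc = Kc × ET₀ = 1.09 × 4.1592 = 4.5335 mm/d
Crop demand D = ETc × 7 d = 4.5335 × 7 = 31.735 mm
Pe = 0.65 × 21.1 = 13.715 mm
D − Pe = 31.735 − 13.715 = 18.020 mm
Gross irrigation = 18.020 / 0.81 = 22.247 mm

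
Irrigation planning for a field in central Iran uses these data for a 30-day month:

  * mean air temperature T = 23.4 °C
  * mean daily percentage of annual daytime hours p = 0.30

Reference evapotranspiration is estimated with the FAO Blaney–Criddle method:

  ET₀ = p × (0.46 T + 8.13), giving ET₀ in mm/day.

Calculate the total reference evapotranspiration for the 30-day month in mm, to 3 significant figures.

ET₀ = 0.30 × (0.46 × 23.4 + 8.13) = 0.30 × 18.894 = 5.6682 mm/d
Monthly total = 5.6682 × 30 = 170.046 mm

170 mm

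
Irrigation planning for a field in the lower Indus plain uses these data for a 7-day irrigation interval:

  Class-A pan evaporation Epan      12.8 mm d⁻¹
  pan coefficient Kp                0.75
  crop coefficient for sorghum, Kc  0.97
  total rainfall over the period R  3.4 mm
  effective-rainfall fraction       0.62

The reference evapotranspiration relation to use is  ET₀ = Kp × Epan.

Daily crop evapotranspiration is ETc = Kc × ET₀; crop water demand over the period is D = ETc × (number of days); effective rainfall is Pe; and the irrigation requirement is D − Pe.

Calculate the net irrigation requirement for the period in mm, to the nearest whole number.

ET₀ = 0.75 × 12.8 = 9.6000 mm/d
ETc = Kc × ET₀ = 0.97 × 9.6000 = 9.3120 mm/d
Crop demand D = ETc × 7 d = 9.3120 × 7 = 65.184 mm
Pe = 0.62 × 3.4 = 2.108 mm
D − Pe = 65.184 − 2.108 = 63.076 mm

63 mm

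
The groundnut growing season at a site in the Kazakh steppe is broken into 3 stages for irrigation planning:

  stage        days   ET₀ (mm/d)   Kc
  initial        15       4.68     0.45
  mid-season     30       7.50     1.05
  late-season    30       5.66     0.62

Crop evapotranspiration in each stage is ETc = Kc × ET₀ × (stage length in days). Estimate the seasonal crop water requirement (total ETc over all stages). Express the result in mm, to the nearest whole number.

373 mm

initial: 0.45 × 4.68 × 15 = 31.59 mm
mid-season: 1.05 × 7.50 × 30 = 236.25 mm
late-season: 0.62 × 5.66 × 30 = 105.28 mm
Seasonal total = 373.12 mm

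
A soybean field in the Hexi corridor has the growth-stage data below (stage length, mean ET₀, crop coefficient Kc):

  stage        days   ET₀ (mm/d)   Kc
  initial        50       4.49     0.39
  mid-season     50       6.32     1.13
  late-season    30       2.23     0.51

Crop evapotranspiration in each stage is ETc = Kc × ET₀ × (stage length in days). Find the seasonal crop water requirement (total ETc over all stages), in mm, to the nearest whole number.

479 mm

initial: 0.39 × 4.49 × 50 = 87.56 mm
mid-season: 1.13 × 6.32 × 50 = 357.08 mm
late-season: 0.51 × 2.23 × 30 = 34.12 mm
Seasonal total = 478.76 mm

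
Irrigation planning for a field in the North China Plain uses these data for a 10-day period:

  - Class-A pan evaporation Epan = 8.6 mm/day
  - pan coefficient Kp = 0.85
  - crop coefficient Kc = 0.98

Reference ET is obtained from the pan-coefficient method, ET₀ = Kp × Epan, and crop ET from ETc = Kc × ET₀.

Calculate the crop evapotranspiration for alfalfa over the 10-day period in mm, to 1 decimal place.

ET₀ = 0.85 × 8.6 = 7.3100 mm/d
ETc = Kc × ET₀ = 0.98 × 7.3100 = 7.1638 mm/d
Over 10 days: 7.1638 × 10 = 71.638 mm

71.6 mm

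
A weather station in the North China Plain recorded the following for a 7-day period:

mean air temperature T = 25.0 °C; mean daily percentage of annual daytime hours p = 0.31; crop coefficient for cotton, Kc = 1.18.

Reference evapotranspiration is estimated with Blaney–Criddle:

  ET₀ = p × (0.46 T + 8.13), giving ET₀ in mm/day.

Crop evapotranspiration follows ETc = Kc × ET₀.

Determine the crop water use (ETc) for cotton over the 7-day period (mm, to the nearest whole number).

50 mm

ET₀ = 0.31 × (0.46 × 25.0 + 8.13) = 0.31 × 19.630 = 6.0853 mm/d
ETc = Kc × ET₀ = 1.18 × 6.0853 = 7.1807 mm/d
Over 7 days: 7.1807 × 7 = 50.265 mm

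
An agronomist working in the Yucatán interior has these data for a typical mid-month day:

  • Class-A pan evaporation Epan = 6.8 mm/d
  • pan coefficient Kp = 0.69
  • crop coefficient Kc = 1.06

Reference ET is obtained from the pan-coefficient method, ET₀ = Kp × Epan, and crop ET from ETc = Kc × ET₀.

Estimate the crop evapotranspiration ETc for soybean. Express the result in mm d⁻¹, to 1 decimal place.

ET₀ = 0.69 × 6.8 = 4.6920 mm/d
ETc = Kc × ET₀ = 1.06 × 4.6920 = 4.9735 mm/d

5.0 mm d⁻¹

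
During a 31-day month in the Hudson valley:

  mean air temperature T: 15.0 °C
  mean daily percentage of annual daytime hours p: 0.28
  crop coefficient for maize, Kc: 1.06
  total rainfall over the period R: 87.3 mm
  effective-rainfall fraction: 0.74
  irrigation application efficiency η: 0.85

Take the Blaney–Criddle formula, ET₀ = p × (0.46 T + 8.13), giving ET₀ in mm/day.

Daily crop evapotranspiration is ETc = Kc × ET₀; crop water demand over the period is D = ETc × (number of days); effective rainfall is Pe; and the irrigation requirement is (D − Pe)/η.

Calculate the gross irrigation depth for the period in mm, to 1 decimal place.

ET₀ = 0.28 × (0.46 × 15.0 + 8.13) = 0.28 × 15.030 = 4.2084 mm/d
ETc = Kc × ET₀ = 1.06 × 4.2084 = 4.4609 mm/d
Crop demand D = ETc × 31 d = 4.4609 × 31 = 138.288 mm
Pe = 0.74 × 87.3 = 64.602 mm
D − Pe = 138.288 − 64.602 = 73.686 mm
Gross irrigation = 73.686 / 0.85 = 86.689 mm

86.7 mm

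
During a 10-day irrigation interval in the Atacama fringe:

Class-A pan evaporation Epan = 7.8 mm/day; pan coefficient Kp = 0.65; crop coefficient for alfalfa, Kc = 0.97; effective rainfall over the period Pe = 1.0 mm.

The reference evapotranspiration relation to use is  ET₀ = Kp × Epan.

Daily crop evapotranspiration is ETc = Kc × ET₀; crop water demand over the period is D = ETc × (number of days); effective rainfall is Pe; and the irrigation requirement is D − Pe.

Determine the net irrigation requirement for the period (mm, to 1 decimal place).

ET₀ = 0.65 × 7.8 = 5.0700 mm/d
ETc = Kc × ET₀ = 0.97 × 5.0700 = 4.9179 mm/d
Crop demand D = ETc × 10 d = 4.9179 × 10 = 49.179 mm
D − Pe = 49.179 − 1.0 = 48.179 mm

48.2 mm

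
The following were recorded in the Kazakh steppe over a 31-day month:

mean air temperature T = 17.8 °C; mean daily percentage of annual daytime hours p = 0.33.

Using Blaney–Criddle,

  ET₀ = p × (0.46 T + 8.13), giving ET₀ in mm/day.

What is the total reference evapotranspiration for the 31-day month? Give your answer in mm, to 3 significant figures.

ET₀ = 0.33 × (0.46 × 17.8 + 8.13) = 0.33 × 16.318 = 5.3849 mm/d
Monthly total = 5.3849 × 31 = 166.932 mm

167 mm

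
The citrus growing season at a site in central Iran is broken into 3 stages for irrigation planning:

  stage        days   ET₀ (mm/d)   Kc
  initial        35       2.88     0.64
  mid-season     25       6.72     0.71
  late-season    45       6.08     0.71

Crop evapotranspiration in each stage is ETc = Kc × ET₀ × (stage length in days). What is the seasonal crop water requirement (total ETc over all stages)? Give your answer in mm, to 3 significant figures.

378 mm

initial: 0.64 × 2.88 × 35 = 64.51 mm
mid-season: 0.71 × 6.72 × 25 = 119.28 mm
late-season: 0.71 × 6.08 × 45 = 194.26 mm
Seasonal total = 378.05 mm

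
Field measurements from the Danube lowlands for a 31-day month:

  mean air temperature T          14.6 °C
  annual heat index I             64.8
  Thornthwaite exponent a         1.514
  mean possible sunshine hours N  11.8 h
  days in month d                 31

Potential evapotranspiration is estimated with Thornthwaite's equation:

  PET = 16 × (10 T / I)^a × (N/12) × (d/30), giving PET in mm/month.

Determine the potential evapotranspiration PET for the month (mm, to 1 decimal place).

10T/I = 10 × 14.6 / 64.8 = 2.2531
(10T/I)^a = 2.2531^1.514 = 3.4207
Uncorrected PET = 16 × 3.4207 = 54.731 mm
Correction = (N/12)(d/30) = (11.8/12)(31/30) = 1.0161
PET = 54.731 × 1.0161 = 55.612 mm/month

55.6 mm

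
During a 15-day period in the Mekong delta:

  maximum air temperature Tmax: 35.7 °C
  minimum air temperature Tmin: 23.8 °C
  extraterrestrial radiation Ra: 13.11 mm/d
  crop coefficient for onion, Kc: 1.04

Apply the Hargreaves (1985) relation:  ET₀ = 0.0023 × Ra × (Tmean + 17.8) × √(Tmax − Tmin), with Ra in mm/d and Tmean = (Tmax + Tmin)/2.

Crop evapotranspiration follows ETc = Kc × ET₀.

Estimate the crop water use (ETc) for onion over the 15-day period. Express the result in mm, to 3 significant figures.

Tmean = (35.7 + 23.8)/2 = 29.75 °C
ET₀ = 0.0023 × 13.11 × (29.75 + 17.8) × √11.9 = 0.0023 × 13.11 × 47.55 × 3.4496 = 4.9460 mm/d
ETc = Kc × ET₀ = 1.04 × 4.9460 = 5.1438 mm/d
Over 15 days: 5.1438 × 15 = 77.157 mm

77.2 mm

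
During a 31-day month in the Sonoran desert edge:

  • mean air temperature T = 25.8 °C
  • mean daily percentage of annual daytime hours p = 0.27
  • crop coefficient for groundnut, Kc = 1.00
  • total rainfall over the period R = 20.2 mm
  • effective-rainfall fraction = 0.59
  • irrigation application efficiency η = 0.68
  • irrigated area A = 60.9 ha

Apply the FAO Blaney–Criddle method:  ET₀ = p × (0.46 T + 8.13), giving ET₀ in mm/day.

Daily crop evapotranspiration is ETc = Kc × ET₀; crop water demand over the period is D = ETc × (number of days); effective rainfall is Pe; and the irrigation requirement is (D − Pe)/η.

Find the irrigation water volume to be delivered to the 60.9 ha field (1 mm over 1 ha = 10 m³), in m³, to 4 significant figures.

139200 m³

ET₀ = 0.27 × (0.46 × 25.8 + 8.13) = 0.27 × 19.998 = 5.3995 mm/d
ETc = Kc × ET₀ = 1.00 × 5.3995 = 5.3995 mm/d
Crop demand D = ETc × 31 d = 5.3995 × 31 = 167.385 mm
Pe = 0.59 × 20.2 = 11.918 mm
D − Pe = 167.385 − 11.918 = 155.467 mm
Gross irrigation = 155.467 / 0.68 = 228.628 mm
Volume = 228.628 mm × 60.9 ha × 10 = 139234.5 m³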